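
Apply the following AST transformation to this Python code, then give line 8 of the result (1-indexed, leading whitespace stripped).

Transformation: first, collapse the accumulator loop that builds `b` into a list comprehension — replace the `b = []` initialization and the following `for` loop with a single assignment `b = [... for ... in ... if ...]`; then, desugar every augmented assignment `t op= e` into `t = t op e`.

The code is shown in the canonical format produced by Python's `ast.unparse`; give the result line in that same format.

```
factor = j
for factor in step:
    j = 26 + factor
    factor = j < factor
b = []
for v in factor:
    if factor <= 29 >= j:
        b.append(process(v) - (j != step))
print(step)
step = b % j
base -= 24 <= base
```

Transformed code:
factor = j
for factor in step:
    j = 26 + factor
    factor = j < factor
b = [process(v) - (j != step) for v in factor if factor <= 29 >= j]
print(step)
step = b % j
base = base - (24 <= base)

base = base - (24 <= base)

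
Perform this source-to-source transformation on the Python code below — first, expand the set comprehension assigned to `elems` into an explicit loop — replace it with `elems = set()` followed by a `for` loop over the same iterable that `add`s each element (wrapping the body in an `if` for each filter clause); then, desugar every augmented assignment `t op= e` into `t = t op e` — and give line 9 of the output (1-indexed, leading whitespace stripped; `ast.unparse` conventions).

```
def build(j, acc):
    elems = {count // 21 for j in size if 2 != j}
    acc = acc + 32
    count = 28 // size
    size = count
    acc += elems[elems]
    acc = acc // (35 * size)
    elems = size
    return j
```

Transformed code:
def build(j, acc):
    elems = set()
    for j in size:
        if 2 != j:
            elems.add(count // 21)
    acc = acc + 32
    count = 28 // size
    size = count
    acc = acc + elems[elems]
    acc = acc // (35 * size)
    elems = size
    return j

acc = acc + elems[elems]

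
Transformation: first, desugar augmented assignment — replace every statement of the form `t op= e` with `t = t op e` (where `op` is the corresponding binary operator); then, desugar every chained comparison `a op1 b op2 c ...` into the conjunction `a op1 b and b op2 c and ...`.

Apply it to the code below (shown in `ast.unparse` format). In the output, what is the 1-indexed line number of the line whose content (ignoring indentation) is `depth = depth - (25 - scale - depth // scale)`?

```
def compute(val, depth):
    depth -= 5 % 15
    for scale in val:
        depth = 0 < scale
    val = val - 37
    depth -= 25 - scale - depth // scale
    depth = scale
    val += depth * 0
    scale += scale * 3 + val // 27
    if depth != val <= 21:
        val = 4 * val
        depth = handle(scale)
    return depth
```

6

Transformed code:
def compute(val, depth):
    depth = depth - 5 % 15
    for scale in val:
        depth = 0 < scale
    val = val - 37
    depth = depth - (25 - scale - depth // scale)
    depth = scale
    val = val + depth * 0
    scale = scale + (scale * 3 + val // 27)
    if depth != val and val <= 21:
        val = 4 * val
        depth = handle(scale)
    return depth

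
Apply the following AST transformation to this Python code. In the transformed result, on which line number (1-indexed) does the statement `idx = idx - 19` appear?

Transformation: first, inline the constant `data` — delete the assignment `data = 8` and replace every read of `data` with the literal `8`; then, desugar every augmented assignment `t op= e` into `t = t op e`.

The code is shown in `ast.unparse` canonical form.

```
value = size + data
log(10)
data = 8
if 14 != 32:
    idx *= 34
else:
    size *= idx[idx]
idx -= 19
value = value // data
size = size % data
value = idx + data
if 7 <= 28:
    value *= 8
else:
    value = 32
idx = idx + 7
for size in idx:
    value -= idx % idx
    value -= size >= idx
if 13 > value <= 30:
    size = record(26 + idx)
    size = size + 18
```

7

Transformed code:
value = size + 8
log(10)
if 14 != 32:
    idx = idx * 34
else:
    size = size * idx[idx]
idx = idx - 19
value = value // 8
size = size % 8
value = idx + 8
if 7 <= 28:
    value = value * 8
else:
    value = 32
idx = idx + 7
for size in idx:
    value = value - idx % idx
    value = value - (size >= idx)
if 13 > value <= 30:
    size = record(26 + idx)
    size = size + 18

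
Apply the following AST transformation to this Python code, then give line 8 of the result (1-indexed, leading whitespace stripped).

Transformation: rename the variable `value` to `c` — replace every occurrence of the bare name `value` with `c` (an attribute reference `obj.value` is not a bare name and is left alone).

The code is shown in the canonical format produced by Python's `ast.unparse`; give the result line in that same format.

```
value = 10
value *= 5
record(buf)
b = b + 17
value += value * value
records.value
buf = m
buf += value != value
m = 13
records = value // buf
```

Transformed code:
c = 10
c *= 5
record(buf)
b = b + 17
c += c * c
records.value
buf = m
buf += c != c
m = 13
records = c // buf

buf += c != c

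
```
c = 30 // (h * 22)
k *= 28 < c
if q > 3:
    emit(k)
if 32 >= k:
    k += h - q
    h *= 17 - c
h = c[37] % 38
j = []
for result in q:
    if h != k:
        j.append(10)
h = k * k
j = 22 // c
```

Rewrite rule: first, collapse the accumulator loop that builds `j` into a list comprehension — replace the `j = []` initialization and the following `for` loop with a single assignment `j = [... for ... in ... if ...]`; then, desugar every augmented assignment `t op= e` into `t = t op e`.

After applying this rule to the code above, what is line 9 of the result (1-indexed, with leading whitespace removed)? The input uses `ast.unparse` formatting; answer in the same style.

Transformed code:
c = 30 // (h * 22)
k = k * (28 < c)
if q > 3:
    emit(k)
if 32 >= k:
    k = k + (h - q)
    h = h * (17 - c)
h = c[37] % 38
j = [10 for result in q if h != k]
h = k * k
j = 22 // c

j = [10 for result in q if h != k]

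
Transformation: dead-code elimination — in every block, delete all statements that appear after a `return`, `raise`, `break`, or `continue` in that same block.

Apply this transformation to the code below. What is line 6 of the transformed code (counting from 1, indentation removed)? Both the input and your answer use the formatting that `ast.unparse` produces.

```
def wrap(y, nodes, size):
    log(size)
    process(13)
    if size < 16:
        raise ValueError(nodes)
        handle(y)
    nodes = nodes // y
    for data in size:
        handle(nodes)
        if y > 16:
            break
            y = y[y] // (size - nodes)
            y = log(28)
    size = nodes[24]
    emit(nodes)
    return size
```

nodes = nodes // y

Transformed code:
def wrap(y, nodes, size):
    log(size)
    process(13)
    if size < 16:
        raise ValueError(nodes)
    nodes = nodes // y
    for data in size:
        handle(nodes)
        if y > 16:
            break
    size = nodes[24]
    emit(nodes)
    return size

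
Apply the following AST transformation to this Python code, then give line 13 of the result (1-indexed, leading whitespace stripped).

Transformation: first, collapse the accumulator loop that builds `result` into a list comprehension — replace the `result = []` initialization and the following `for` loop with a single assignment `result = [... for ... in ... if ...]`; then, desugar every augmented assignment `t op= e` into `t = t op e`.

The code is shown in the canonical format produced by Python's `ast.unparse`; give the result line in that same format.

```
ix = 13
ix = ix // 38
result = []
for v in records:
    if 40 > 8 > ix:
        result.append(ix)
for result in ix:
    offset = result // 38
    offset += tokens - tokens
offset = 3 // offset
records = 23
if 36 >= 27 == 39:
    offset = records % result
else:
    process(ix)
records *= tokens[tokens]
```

Transformed code:
ix = 13
ix = ix // 38
result = [ix for v in records if 40 > 8 > ix]
for result in ix:
    offset = result // 38
    offset = offset + (tokens - tokens)
offset = 3 // offset
records = 23
if 36 >= 27 == 39:
    offset = records % result
else:
    process(ix)
records = records * tokens[tokens]

records = records * tokens[tokens]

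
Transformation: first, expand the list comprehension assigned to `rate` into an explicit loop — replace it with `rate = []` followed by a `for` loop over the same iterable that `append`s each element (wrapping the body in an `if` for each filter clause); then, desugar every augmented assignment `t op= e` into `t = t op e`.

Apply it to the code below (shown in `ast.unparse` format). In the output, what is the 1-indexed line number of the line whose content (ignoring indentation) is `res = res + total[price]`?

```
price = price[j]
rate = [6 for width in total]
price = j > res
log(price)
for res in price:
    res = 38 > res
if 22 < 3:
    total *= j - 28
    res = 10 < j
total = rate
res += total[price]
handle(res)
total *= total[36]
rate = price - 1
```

Transformed code:
price = price[j]
rate = []
for width in total:
    rate.append(6)
price = j > res
log(price)
for res in price:
    res = 38 > res
if 22 < 3:
    total = total * (j - 28)
    res = 10 < j
total = rate
res = res + total[price]
handle(res)
total = total * total[36]
rate = price - 1

13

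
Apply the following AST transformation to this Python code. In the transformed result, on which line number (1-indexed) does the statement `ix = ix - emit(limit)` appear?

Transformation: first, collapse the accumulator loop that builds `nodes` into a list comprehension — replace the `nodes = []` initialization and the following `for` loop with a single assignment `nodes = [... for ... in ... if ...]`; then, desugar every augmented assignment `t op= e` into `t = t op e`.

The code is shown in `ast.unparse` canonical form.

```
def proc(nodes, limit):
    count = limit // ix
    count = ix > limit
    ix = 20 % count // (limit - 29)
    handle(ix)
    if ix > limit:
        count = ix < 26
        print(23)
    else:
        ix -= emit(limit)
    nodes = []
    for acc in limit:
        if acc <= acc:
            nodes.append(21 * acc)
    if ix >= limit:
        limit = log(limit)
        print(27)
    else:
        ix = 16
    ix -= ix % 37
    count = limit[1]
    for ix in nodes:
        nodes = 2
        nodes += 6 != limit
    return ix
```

Transformed code:
def proc(nodes, limit):
    count = limit // ix
    count = ix > limit
    ix = 20 % count // (limit - 29)
    handle(ix)
    if ix > limit:
        count = ix < 26
        print(23)
    else:
        ix = ix - emit(limit)
    nodes = [21 * acc for acc in limit if acc <= acc]
    if ix >= limit:
        limit = log(limit)
        print(27)
    else:
        ix = 16
    ix = ix - ix % 37
    count = limit[1]
    for ix in nodes:
        nodes = 2
        nodes = nodes + (6 != limit)
    return ix

10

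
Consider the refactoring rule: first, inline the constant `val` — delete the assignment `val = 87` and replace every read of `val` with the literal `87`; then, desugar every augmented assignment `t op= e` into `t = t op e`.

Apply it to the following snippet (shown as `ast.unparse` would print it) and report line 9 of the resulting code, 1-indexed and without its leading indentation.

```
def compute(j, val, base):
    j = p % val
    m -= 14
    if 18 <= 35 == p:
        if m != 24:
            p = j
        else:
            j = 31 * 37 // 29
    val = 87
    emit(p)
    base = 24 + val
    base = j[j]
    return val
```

Transformed code:
def compute(j, val, base):
    j = p % 87
    m = m - 14
    if 18 <= 35 == p:
        if m != 24:
            p = j
        else:
            j = 31 * 37 // 29
    emit(p)
    base = 24 + 87
    base = j[j]
    return 87

emit(p)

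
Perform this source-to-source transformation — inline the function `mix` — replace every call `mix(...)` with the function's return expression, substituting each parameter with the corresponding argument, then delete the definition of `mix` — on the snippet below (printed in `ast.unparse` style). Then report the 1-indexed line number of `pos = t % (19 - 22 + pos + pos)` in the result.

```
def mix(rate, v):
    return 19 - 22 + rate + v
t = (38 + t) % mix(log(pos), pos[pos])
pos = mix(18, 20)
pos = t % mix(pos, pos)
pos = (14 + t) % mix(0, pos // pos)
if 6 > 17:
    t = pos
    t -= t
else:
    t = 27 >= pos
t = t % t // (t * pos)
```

3

Transformed code:
t = (38 + t) % (19 - 22 + log(pos) + pos[pos])
pos = 19 - 22 + 18 + 20
pos = t % (19 - 22 + pos + pos)
pos = (14 + t) % (19 - 22 + 0 + pos // pos)
if 6 > 17:
    t = pos
    t -= t
else:
    t = 27 >= pos
t = t % t // (t * pos)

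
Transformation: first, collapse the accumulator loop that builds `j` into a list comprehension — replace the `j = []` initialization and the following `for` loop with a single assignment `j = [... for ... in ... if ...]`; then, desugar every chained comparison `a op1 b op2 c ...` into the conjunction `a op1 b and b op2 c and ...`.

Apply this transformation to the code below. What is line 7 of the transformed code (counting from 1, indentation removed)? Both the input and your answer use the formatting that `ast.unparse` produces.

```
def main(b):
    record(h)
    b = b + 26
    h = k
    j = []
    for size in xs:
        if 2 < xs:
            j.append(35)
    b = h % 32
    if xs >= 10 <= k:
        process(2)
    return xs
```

if xs >= 10 and 10 <= k:

Transformed code:
def main(b):
    record(h)
    b = b + 26
    h = k
    j = [35 for size in xs if 2 < xs]
    b = h % 32
    if xs >= 10 and 10 <= k:
        process(2)
    return xs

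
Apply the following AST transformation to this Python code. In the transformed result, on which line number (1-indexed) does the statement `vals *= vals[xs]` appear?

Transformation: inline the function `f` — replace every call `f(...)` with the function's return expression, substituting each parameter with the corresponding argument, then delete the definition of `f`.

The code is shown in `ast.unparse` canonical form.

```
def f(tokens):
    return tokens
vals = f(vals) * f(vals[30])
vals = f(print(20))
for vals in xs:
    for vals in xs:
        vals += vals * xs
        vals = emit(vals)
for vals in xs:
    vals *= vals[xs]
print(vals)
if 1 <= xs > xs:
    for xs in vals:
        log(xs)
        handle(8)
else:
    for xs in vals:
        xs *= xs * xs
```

Transformed code:
vals = vals * vals[30]
vals = print(20)
for vals in xs:
    for vals in xs:
        vals += vals * xs
        vals = emit(vals)
for vals in xs:
    vals *= vals[xs]
print(vals)
if 1 <= xs > xs:
    for xs in vals:
        log(xs)
        handle(8)
else:
    for xs in vals:
        xs *= xs * xs

8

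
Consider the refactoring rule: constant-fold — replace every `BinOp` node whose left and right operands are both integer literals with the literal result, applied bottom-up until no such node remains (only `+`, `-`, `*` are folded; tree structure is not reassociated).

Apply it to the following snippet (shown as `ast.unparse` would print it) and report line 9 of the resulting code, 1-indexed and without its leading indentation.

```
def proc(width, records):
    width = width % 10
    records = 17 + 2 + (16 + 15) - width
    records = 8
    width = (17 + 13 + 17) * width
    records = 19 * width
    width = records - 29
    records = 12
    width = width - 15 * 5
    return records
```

width = width - 75

Transformed code:
def proc(width, records):
    width = width % 10
    records = 50 - width
    records = 8
    width = 47 * width
    records = 19 * width
    width = records - 29
    records = 12
    width = width - 75
    return records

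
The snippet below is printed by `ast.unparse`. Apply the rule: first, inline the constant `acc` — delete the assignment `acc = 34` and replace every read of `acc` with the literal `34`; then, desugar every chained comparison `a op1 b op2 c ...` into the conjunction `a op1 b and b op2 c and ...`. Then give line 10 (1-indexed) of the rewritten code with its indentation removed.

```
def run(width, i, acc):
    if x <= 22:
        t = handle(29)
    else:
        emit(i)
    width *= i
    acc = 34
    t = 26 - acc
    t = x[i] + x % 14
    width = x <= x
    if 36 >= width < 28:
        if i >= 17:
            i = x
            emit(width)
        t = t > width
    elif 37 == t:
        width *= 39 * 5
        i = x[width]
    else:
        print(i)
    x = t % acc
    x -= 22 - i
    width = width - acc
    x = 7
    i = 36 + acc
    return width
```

Transformed code:
def run(width, i, acc):
    if x <= 22:
        t = handle(29)
    else:
        emit(i)
    width *= i
    t = 26 - 34
    t = x[i] + x % 14
    width = x <= x
    if 36 >= width and width < 28:
        if i >= 17:
            i = x
            emit(width)
        t = t > width
    elif 37 == t:
        width *= 39 * 5
        i = x[width]
    else:
        print(i)
    x = t % 34
    x -= 22 - i
    width = width - 34
    x = 7
    i = 36 + 34
    return width

if 36 >= width and width < 28:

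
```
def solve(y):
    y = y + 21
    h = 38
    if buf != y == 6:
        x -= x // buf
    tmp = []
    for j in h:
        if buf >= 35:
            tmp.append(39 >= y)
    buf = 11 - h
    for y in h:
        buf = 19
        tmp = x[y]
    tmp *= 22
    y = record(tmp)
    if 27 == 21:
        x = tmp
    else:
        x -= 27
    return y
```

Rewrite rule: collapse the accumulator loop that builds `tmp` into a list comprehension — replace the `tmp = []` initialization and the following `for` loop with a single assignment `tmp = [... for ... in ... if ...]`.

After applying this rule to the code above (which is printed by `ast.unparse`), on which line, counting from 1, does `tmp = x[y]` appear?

Transformed code:
def solve(y):
    y = y + 21
    h = 38
    if buf != y == 6:
        x -= x // buf
    tmp = [39 >= y for j in h if buf >= 35]
    buf = 11 - h
    for y in h:
        buf = 19
        tmp = x[y]
    tmp *= 22
    y = record(tmp)
    if 27 == 21:
        x = tmp
    else:
        x -= 27
    return y

10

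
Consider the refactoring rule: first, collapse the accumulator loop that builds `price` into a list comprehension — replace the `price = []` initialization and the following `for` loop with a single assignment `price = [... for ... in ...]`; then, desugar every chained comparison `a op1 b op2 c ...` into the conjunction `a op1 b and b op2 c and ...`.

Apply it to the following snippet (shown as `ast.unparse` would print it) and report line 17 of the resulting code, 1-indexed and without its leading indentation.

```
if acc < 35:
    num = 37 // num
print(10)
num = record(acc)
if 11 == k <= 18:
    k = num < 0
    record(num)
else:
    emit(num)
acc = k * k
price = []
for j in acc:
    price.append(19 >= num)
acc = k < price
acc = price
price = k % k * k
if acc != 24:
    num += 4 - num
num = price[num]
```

Transformed code:
if acc < 35:
    num = 37 // num
print(10)
num = record(acc)
if 11 == k and k <= 18:
    k = num < 0
    record(num)
else:
    emit(num)
acc = k * k
price = [19 >= num for j in acc]
acc = k < price
acc = price
price = k % k * k
if acc != 24:
    num += 4 - num
num = price[num]

num = price[num]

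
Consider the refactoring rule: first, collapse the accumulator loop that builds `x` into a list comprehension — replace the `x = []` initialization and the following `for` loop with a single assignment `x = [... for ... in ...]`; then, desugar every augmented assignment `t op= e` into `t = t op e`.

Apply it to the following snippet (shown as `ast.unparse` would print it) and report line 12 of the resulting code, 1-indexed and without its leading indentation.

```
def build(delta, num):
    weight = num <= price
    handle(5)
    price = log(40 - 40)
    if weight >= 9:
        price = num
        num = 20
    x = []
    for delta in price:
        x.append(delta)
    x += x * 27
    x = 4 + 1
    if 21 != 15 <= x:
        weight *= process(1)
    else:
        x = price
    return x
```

Transformed code:
def build(delta, num):
    weight = num <= price
    handle(5)
    price = log(40 - 40)
    if weight >= 9:
        price = num
        num = 20
    x = [delta for delta in price]
    x = x + x * 27
    x = 4 + 1
    if 21 != 15 <= x:
        weight = weight * process(1)
    else:
        x = price
    return x

weight = weight * process(1)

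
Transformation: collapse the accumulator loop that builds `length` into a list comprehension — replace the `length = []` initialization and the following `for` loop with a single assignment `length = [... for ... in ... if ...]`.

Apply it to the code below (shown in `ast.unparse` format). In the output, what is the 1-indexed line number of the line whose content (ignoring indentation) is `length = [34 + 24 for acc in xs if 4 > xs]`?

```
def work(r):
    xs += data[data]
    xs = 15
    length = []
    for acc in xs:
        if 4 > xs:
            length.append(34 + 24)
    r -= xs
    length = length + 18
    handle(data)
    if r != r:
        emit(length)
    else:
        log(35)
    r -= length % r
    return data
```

4

Transformed code:
def work(r):
    xs += data[data]
    xs = 15
    length = [34 + 24 for acc in xs if 4 > xs]
    r -= xs
    length = length + 18
    handle(data)
    if r != r:
        emit(length)
    else:
        log(35)
    r -= length % r
    return data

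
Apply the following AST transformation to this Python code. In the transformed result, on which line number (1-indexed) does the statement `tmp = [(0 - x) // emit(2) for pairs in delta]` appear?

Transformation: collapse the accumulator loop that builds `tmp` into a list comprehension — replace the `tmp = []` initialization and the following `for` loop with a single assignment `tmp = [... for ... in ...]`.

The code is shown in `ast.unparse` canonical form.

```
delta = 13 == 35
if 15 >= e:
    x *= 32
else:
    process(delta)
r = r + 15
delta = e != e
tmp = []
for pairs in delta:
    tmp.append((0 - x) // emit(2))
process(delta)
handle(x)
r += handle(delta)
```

Transformed code:
delta = 13 == 35
if 15 >= e:
    x *= 32
else:
    process(delta)
r = r + 15
delta = e != e
tmp = [(0 - x) // emit(2) for pairs in delta]
process(delta)
handle(x)
r += handle(delta)

8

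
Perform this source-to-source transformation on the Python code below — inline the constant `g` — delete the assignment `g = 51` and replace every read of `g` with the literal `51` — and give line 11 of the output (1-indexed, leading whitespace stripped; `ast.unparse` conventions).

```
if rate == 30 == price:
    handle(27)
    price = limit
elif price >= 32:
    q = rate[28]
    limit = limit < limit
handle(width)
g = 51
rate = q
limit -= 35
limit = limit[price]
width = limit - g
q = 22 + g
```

width = limit - 51

Transformed code:
if rate == 30 == price:
    handle(27)
    price = limit
elif price >= 32:
    q = rate[28]
    limit = limit < limit
handle(width)
rate = q
limit -= 35
limit = limit[price]
width = limit - 51
q = 22 + 51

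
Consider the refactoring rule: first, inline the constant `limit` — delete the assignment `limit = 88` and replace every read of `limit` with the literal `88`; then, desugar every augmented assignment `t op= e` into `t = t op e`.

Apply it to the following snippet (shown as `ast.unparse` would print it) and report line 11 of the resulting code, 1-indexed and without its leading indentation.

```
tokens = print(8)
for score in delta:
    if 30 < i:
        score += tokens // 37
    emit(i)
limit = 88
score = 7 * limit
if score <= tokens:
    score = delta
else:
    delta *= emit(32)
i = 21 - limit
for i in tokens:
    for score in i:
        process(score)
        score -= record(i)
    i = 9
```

i = 21 - 88

Transformed code:
tokens = print(8)
for score in delta:
    if 30 < i:
        score = score + tokens // 37
    emit(i)
score = 7 * 88
if score <= tokens:
    score = delta
else:
    delta = delta * emit(32)
i = 21 - 88
for i in tokens:
    for score in i:
        process(score)
        score = score - record(i)
    i = 9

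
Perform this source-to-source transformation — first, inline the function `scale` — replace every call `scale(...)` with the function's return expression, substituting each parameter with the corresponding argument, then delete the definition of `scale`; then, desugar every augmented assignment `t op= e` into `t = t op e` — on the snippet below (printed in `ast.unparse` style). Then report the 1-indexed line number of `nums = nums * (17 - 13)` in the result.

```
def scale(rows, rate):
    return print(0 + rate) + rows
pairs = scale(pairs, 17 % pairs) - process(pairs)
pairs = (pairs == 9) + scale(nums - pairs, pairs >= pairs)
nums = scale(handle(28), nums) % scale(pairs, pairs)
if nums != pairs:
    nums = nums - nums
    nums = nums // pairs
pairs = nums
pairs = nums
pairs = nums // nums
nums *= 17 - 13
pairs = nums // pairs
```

Transformed code:
pairs = print(0 + 17 % pairs) + pairs - process(pairs)
pairs = (pairs == 9) + (print(0 + (pairs >= pairs)) + (nums - pairs))
nums = (print(0 + nums) + handle(28)) % (print(0 + pairs) + pairs)
if nums != pairs:
    nums = nums - nums
    nums = nums // pairs
pairs = nums
pairs = nums
pairs = nums // nums
nums = nums * (17 - 13)
pairs = nums // pairs

10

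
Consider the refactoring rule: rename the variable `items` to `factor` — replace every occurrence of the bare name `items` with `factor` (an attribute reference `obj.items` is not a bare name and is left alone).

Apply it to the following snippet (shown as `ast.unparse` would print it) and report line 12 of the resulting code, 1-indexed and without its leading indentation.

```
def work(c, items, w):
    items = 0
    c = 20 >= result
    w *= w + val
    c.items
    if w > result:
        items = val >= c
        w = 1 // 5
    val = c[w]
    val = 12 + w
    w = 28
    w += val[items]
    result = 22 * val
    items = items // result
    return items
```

w += val[factor]

Transformed code:
def work(c, factor, w):
    factor = 0
    c = 20 >= result
    w *= w + val
    c.items
    if w > result:
        factor = val >= c
        w = 1 // 5
    val = c[w]
    val = 12 + w
    w = 28
    w += val[factor]
    result = 22 * val
    factor = factor // result
    return factor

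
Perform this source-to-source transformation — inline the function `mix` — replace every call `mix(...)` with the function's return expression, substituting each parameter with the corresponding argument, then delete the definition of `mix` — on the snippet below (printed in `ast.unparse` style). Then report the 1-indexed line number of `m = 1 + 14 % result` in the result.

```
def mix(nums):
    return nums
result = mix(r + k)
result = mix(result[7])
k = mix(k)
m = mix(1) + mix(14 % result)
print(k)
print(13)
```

4

Transformed code:
result = r + k
result = result[7]
k = k
m = 1 + 14 % result
print(k)
print(13)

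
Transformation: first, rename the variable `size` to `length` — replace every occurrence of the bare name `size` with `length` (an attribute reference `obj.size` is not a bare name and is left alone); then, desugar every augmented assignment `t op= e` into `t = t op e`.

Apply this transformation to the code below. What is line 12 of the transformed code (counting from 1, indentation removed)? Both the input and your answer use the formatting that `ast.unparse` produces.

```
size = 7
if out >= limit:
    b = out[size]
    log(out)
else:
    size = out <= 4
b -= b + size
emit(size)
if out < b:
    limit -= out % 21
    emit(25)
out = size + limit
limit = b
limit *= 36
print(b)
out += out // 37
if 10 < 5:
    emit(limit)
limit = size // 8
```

Transformed code:
length = 7
if out >= limit:
    b = out[length]
    log(out)
else:
    length = out <= 4
b = b - (b + length)
emit(length)
if out < b:
    limit = limit - out % 21
    emit(25)
out = length + limit
limit = b
limit = limit * 36
print(b)
out = out + out // 37
if 10 < 5:
    emit(limit)
limit = length // 8

out = length + limit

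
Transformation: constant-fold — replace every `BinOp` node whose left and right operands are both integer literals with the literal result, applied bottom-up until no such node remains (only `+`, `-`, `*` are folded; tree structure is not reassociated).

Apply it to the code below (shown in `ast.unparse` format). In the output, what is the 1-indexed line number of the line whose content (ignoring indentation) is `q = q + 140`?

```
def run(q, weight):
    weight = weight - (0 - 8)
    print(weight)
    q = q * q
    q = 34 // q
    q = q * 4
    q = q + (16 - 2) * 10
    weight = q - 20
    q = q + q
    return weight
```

7

Transformed code:
def run(q, weight):
    weight = weight - -8
    print(weight)
    q = q * q
    q = 34 // q
    q = q * 4
    q = q + 140
    weight = q - 20
    q = q + q
    return weight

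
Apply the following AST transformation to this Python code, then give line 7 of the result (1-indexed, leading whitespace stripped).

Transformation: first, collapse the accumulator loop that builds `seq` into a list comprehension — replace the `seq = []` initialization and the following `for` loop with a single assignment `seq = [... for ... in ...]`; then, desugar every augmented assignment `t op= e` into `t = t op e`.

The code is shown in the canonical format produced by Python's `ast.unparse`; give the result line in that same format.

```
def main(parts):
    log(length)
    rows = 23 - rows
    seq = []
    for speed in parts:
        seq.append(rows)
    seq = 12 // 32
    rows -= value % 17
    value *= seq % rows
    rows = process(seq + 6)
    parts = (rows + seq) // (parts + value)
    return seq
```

Transformed code:
def main(parts):
    log(length)
    rows = 23 - rows
    seq = [rows for speed in parts]
    seq = 12 // 32
    rows = rows - value % 17
    value = value * (seq % rows)
    rows = process(seq + 6)
    parts = (rows + seq) // (parts + value)
    return seq

value = value * (seq % rows)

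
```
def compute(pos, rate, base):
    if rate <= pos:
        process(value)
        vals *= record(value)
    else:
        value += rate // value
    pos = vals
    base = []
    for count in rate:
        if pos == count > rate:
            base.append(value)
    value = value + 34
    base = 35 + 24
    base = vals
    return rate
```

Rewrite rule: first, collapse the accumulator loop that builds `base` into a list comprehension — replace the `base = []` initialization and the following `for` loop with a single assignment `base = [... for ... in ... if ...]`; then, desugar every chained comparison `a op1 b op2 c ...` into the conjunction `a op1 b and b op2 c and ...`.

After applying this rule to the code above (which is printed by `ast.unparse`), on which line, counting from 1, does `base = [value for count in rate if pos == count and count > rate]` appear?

Transformed code:
def compute(pos, rate, base):
    if rate <= pos:
        process(value)
        vals *= record(value)
    else:
        value += rate // value
    pos = vals
    base = [value for count in rate if pos == count and count > rate]
    value = value + 34
    base = 35 + 24
    base = vals
    return rate

8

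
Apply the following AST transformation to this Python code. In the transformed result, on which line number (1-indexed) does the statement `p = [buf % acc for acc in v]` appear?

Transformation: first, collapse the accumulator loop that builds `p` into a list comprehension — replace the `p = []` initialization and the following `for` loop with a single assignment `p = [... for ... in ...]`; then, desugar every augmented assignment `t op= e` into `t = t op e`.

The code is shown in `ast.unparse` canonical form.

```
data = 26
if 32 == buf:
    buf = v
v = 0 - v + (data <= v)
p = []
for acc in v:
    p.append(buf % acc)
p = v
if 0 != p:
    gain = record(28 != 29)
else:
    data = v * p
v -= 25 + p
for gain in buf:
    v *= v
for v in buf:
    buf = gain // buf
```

5

Transformed code:
data = 26
if 32 == buf:
    buf = v
v = 0 - v + (data <= v)
p = [buf % acc for acc in v]
p = v
if 0 != p:
    gain = record(28 != 29)
else:
    data = v * p
v = v - (25 + p)
for gain in buf:
    v = v * v
for v in buf:
    buf = gain // buf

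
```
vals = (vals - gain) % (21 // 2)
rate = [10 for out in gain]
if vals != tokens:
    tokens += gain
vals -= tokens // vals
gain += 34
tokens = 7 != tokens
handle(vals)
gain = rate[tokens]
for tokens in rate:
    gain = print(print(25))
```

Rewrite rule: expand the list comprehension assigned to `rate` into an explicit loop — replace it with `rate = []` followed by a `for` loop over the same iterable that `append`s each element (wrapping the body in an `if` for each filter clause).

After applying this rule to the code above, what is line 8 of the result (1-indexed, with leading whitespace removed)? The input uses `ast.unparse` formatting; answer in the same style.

gain += 34

Transformed code:
vals = (vals - gain) % (21 // 2)
rate = []
for out in gain:
    rate.append(10)
if vals != tokens:
    tokens += gain
vals -= tokens // vals
gain += 34
tokens = 7 != tokens
handle(vals)
gain = rate[tokens]
for tokens in rate:
    gain = print(print(25))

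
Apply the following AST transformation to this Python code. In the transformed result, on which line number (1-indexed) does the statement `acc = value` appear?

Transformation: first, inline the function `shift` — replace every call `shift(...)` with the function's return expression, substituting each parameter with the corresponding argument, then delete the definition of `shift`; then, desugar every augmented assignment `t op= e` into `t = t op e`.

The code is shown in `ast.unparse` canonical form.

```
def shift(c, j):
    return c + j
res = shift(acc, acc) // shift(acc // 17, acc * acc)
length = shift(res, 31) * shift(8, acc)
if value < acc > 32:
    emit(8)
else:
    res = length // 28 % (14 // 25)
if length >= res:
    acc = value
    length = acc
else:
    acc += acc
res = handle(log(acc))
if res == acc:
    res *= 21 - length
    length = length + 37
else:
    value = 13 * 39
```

Transformed code:
res = (acc + acc) // (acc // 17 + acc * acc)
length = (res + 31) * (8 + acc)
if value < acc > 32:
    emit(8)
else:
    res = length // 28 % (14 // 25)
if length >= res:
    acc = value
    length = acc
else:
    acc = acc + acc
res = handle(log(acc))
if res == acc:
    res = res * (21 - length)
    length = length + 37
else:
    value = 13 * 39

8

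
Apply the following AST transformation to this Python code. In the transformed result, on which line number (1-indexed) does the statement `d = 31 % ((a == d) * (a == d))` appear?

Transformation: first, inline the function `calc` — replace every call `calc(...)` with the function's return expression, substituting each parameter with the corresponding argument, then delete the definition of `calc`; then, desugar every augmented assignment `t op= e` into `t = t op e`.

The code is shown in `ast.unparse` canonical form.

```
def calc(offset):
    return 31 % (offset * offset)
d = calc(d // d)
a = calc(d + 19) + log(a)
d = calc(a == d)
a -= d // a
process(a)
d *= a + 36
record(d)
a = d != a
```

3

Transformed code:
d = 31 % (d // d * (d // d))
a = 31 % ((d + 19) * (d + 19)) + log(a)
d = 31 % ((a == d) * (a == d))
a = a - d // a
process(a)
d = d * (a + 36)
record(d)
a = d != a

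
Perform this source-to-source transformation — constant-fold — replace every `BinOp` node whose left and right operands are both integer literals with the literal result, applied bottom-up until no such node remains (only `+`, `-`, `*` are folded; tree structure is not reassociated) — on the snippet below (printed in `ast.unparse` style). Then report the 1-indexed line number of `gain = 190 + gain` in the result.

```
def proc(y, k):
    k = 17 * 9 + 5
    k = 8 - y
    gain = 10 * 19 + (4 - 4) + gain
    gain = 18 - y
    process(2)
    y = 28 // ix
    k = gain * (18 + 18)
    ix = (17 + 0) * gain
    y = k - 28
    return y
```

Transformed code:
def proc(y, k):
    k = 158
    k = 8 - y
    gain = 190 + gain
    gain = 18 - y
    process(2)
    y = 28 // ix
    k = gain * 36
    ix = 17 * gain
    y = k - 28
    return y

4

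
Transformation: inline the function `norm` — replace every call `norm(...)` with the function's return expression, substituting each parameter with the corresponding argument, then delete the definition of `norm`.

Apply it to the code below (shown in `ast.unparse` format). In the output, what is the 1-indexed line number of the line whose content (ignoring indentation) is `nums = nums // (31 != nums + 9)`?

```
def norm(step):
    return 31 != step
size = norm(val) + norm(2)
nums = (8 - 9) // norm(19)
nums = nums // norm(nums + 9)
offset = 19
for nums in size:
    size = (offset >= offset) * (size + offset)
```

3

Transformed code:
size = (31 != val) + (31 != 2)
nums = (8 - 9) // (31 != 19)
nums = nums // (31 != nums + 9)
offset = 19
for nums in size:
    size = (offset >= offset) * (size + offset)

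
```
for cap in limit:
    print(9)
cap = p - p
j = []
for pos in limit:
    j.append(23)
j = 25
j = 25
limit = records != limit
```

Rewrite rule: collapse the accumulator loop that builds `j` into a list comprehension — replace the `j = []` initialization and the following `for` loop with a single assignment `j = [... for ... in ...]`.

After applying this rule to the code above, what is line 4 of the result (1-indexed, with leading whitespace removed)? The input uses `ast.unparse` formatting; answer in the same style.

Transformed code:
for cap in limit:
    print(9)
cap = p - p
j = [23 for pos in limit]
j = 25
j = 25
limit = records != limit

j = [23 for pos in limit]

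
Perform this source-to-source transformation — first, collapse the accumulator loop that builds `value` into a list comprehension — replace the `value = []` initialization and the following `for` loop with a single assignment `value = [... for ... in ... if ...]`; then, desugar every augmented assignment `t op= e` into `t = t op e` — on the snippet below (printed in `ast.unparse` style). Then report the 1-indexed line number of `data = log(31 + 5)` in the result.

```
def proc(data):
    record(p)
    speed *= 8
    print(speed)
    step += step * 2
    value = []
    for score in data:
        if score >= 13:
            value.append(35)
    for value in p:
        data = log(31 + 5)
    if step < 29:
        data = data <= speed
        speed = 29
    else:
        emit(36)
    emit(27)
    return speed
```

Transformed code:
def proc(data):
    record(p)
    speed = speed * 8
    print(speed)
    step = step + step * 2
    value = [35 for score in data if score >= 13]
    for value in p:
        data = log(31 + 5)
    if step < 29:
        data = data <= speed
        speed = 29
    else:
        emit(36)
    emit(27)
    return speed

8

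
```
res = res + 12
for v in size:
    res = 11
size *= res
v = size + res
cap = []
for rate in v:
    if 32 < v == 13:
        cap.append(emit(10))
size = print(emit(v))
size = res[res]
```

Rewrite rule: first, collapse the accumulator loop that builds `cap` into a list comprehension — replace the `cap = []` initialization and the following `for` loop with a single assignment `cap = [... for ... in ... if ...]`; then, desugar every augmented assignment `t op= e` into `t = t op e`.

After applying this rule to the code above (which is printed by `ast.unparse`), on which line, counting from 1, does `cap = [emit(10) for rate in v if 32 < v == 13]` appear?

Transformed code:
res = res + 12
for v in size:
    res = 11
size = size * res
v = size + res
cap = [emit(10) for rate in v if 32 < v == 13]
size = print(emit(v))
size = res[res]

6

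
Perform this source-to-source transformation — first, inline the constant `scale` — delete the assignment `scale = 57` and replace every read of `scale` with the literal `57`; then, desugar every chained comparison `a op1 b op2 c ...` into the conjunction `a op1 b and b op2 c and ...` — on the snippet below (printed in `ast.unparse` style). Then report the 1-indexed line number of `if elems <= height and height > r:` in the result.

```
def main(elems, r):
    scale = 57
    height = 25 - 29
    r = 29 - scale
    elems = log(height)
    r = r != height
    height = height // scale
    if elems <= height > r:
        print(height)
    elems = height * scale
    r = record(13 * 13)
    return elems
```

7

Transformed code:
def main(elems, r):
    height = 25 - 29
    r = 29 - 57
    elems = log(height)
    r = r != height
    height = height // 57
    if elems <= height and height > r:
        print(height)
    elems = height * 57
    r = record(13 * 13)
    return elems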